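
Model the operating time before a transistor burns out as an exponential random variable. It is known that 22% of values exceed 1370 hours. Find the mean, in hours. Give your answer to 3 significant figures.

e^(−λ·1370) = 0.22 ⇒ λ = −ln(0.22)/1370 = 0.0011052.
Mean = 1/λ = 904.811 hours.

905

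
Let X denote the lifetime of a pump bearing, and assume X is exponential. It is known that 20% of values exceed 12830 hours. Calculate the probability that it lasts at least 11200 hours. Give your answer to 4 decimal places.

e^(−λ·12830) = 0.20 ⇒ λ = −ln(0.20)/12830 = 0.000125443.
P(X > 11200) = e^(−0.000125443·11200) = e^(−1.405) ≈ 0.2454.

0.2454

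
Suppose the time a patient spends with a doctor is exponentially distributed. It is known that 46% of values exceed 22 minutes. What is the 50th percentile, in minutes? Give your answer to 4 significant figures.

e^(−λ·22) = 0.46 ⇒ λ = −ln(0.46)/22 = 0.0352968.
50th percentile: 1 − e^(−λt) = 0.5, t = −ln(0.5)/λ = 19.6377 minutes.

19.64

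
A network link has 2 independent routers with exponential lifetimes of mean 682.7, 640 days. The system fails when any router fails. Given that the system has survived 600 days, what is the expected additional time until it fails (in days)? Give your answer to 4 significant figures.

First-failure rate Σλ = 1/682.7 + 1/640 = 0.00302727.
By memorylessness the expected residual is 1/Σλ = 330.33 days, regardless of the 600 already elapsed.

330.3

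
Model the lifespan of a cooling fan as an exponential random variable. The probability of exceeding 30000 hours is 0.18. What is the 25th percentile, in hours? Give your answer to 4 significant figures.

5033

e^(−λ·30000) = 0.18 ⇒ λ = −ln(0.18)/30000 = 0.0000571599.
25th percentile: 1 − e^(−λt) = 0.25, t = −ln(0.75)/λ = 5032.93 hours.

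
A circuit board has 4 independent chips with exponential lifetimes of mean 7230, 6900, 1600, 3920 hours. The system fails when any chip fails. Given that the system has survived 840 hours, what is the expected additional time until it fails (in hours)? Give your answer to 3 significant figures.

860

First-failure rate Σλ = 1/7230 + 1/6900 + 1/1600 + 1/3920 = 0.00116334.
By memorylessness the expected residual is 1/Σλ = 859.592 hours, regardless of the 840 already elapsed.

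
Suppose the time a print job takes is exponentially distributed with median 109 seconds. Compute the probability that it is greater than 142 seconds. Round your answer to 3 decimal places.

For an exponential, median = ln(2)/λ, so λ = ln 2 / 109 = 0.00635915 per second.
P(X > 142) = e^(−λ·142) = e^(−0.903) ≈ 0.405.

0.405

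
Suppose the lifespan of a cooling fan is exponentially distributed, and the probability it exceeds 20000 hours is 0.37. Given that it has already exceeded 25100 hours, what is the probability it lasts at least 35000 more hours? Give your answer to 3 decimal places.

From e^(−λ·20000) = 0.37, λ = −ln(0.37)/20000 = 0.0000497126.
Memoryless: P(X > 25100+35000 | X > 25100) = P(X > 35000) = e^(−0.0000497126·35000) ≈ 0.176.

0.176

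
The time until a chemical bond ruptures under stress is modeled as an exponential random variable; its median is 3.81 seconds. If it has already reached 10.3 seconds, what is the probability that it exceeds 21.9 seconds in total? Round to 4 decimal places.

For an exponential, median = ln(2)/λ, so λ = ln 2 / 3.81 = 0.181928 per second.
By the memoryless property, P(X > 10.3+11.6 | X > 10.3) = P(X > 11.6).
P(X > 11.6) = e^(−2.1104) ≈ 0.1212.

0.1212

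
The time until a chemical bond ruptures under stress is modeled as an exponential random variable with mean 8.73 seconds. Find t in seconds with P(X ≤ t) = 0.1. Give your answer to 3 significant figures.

0.920

The rate is λ = 1/8.73 = 0.114548 per second.
Set 1 − e^(−λt) = 0.1, so t = −ln(0.9)/λ = 0.10536/0.114548 ≈ 0.919797 seconds.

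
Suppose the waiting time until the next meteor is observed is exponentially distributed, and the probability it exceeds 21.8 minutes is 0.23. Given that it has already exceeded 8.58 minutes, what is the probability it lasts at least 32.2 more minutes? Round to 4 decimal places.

From e^(−λ·21.8) = 0.23, λ = −ln(0.23)/21.8 = 0.0674163.
Memoryless: P(X > 8.58+32.2 | X > 8.58) = P(X > 32.2) = e^(−0.0674163·32.2) ≈ 0.1141.

0.1141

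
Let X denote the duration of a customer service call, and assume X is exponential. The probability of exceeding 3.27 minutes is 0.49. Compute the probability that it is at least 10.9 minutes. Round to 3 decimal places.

e^(−λ·3.27) = 0.49 ⇒ λ = −ln(0.49)/3.27 = 0.21815.
P(X > 10.9) = e^(−0.21815·10.9) = e^(−2.3778) ≈ 0.093.

0.093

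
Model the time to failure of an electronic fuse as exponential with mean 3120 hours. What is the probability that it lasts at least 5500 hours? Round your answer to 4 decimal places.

0.1716

The rate is λ = 1/3120 = 0.000320513 per hour.
P(X > 5500) = e^(−λ·5500) = e^(−1.7628) ≈ 0.1716.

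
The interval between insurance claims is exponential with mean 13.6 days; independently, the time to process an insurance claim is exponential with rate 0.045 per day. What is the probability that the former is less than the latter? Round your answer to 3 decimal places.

λ_1 = 1/13.6 = 0.0735294, λ_2 = 0.045.
For independent exponentials, P(the former < the latter) = λ_1/(λ_1+λ_2) = 0.0735294/0.118529 ≈ 0.620.

0.620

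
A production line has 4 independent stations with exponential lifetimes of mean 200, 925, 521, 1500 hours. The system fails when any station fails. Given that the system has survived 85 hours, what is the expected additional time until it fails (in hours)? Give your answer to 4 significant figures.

First-failure rate Σλ = 1/200 + 1/925 + 1/521 + 1/1500 = 0.00866713.
By memorylessness the expected residual is 1/Σλ = 115.378 hours, regardless of the 85 already elapsed.

115.4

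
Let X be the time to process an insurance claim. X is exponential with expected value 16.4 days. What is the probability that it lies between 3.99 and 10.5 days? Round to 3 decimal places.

The rate is λ = 1/16.4 = 0.0609756 per day.
P(3.99 < X < 10.5) = e^(−λ·3.99) − e^(−λ·10.5) = 0.78404 − 0.52716 ≈ 0.257.

0.257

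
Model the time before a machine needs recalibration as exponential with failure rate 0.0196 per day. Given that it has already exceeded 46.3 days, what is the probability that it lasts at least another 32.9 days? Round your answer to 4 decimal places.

0.5247

P(X > s+t | X > s) = e^(−λ(s+t))/e^(−λs) = e^(−λt), independent of s = 46.3.
P(X > 32.9) = e^(−0.64484) ≈ 0.5247.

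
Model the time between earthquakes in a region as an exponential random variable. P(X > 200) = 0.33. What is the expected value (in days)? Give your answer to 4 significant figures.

e^(−λ·200) = 0.33 ⇒ λ = −ln(0.33)/200 = 0.00554331.
Mean = 1/λ = 180.398 days.

180.4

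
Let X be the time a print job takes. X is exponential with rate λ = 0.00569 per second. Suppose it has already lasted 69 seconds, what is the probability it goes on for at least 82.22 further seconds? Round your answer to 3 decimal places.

0.626

The exponential is memoryless, so the remaining time is again Exp(λ): the condition X > 69 is irrelevant.
P(X > 82.22) = e^(−0.46783) ≈ 0.626.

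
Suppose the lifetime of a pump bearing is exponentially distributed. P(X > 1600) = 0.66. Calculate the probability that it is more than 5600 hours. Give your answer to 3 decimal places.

e^(−λ·1600) = 0.66 ⇒ λ = −ln(0.66)/1600 = 0.000259697.
P(X > 5600) = e^(−0.000259697·5600) = e^(−1.4543) ≈ 0.234.

0.234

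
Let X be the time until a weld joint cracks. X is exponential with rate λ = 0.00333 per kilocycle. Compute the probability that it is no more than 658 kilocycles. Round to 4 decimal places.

P(X ≤ 658) = 1 − e^(−λ·658) = 1 − e^(−2.1911) ≈ 0.8882.

0.8882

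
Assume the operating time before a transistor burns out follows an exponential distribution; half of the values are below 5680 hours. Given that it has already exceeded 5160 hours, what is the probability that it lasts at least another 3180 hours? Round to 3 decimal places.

0.678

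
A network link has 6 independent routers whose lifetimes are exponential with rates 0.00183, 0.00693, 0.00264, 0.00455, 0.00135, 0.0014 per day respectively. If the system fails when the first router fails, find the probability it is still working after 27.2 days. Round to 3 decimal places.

0.601

The time to first failure is exponential with rate Σλ = 0.00183 + 0.00693 + 0.00264 + 0.00455 + 0.00135 + 0.0014 = 0.0187.
P(min > 27.2) = e^(−0.0187·27.2) = e^(−0.50864) ≈ 0.601.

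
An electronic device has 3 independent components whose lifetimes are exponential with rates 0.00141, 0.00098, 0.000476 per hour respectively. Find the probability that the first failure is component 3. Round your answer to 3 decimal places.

The time to first failure is exponential with rate Σλ = 0.00141 + 0.00098 + 0.000476 = 0.002866.
P(component 3 first) = λ_3/Σλ = 0.000476/0.002866 ≈ 0.166.

0.166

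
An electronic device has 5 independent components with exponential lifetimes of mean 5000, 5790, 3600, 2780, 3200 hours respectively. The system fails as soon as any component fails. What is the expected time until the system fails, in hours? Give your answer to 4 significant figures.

756.0

The first failure time is exponential with rate Σλ_i = 1/5000 + 1/5790 + 1/3600 + 1/2780 + 1/3200 = 0.0013227 per hour.
E[min] = 1/Σλ = 1/0.0013227 = 756.028 hours.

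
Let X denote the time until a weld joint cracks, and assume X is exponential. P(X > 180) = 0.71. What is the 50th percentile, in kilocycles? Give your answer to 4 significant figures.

364.3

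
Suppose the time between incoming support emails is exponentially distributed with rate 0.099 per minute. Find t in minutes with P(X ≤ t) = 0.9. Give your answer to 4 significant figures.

23.26

Set 1 − e^(−λt) = 0.9, so t = −ln(0.1)/λ = 2.3026/0.099 ≈ 23.2584 minutes.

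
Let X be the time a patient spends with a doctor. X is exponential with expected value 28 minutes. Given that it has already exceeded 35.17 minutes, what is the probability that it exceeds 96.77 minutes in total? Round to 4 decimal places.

The rate is λ = 1/28 = 0.0357143 per minute.
The exponential is memoryless, so the remaining time is again Exp(λ): the condition X > 35.17 is irrelevant.
P(X > 61.6) = e^(−2.2) ≈ 0.1108.

0.1108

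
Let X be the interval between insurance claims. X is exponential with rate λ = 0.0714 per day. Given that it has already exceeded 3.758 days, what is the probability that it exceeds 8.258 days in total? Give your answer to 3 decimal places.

0.725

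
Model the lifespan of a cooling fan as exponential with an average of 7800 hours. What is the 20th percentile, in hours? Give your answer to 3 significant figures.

1740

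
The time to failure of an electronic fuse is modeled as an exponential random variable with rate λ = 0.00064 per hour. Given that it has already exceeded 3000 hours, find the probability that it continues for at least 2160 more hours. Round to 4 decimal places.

By the memoryless property, P(X > 3000+2160 | X > 3000) = P(X > 2160).
P(X > 2160) = e^(−1.3824) ≈ 0.2510.

0.2510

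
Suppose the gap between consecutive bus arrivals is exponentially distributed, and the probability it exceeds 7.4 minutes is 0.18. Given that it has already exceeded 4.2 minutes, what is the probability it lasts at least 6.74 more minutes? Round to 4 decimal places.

0.2097

From e^(−λ·7.4) = 0.18, λ = −ln(0.18)/7.4 = 0.23173.
Memoryless: P(X > 4.2+6.74 | X > 4.2) = P(X > 6.74) = e^(−0.23173·6.74) ≈ 0.2097.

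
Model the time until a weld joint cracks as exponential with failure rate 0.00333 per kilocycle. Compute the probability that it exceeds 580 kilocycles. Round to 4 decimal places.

0.1449

P(X > 580) = e^(−λ·580) = e^(−1.9314) ≈ 0.1449.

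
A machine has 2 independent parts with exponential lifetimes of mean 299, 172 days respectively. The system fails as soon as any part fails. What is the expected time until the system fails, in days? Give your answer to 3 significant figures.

The first failure time is exponential with rate Σλ_i = 1/299 + 1/172 = 0.00915844 per day.
E[min] = 1/Σλ = 1/0.00915844 = 109.189 days.

109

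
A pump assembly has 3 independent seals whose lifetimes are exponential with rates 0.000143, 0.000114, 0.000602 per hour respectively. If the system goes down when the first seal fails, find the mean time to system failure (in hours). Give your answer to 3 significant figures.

1160

The time to first failure is exponential with rate Σλ = 0.000143 + 0.000114 + 0.000602 = 0.000859.
E[min] = 1/Σλ = 1/0.000859 = 1164.14 hours.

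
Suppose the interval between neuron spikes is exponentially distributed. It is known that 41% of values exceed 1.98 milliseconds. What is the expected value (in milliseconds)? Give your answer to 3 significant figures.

e^(−λ·1.98) = 0.41 ⇒ λ = −ln(0.41)/1.98 = 0.450302.
Mean = 1/λ = 2.22073 milliseconds.

2.22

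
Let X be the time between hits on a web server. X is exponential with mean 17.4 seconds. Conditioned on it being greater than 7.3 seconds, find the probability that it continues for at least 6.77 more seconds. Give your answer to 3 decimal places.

0.678

The rate is λ = 1/17.4 = 0.0574713 per second.
By the memoryless property, P(X > 7.3+6.77 | X > 7.3) = P(X > 6.77).
P(X > 6.77) = e^(−0.38908) ≈ 0.678.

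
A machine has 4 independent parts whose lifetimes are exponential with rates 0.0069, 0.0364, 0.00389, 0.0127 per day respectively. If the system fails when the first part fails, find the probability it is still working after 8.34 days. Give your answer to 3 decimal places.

0.607

The time to first failure is exponential with rate Σλ = 0.0069 + 0.0364 + 0.00389 + 0.0127 = 0.05989.
P(min > 8.34) = e^(−0.05989·8.34) = e^(−0.49948) ≈ 0.607.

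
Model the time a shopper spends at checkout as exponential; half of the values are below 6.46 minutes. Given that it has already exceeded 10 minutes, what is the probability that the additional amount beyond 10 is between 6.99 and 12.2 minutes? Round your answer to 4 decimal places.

For an exponential, median = ln(2)/λ, so λ = ln 2 / 6.46 = 0.107298 per minute.
Memoryless: the residual past 10 is again Exp(λ).
P(6.99 < residual < 12.2) = e^(−λ·6.99) − e^(−λ·12.2) = 0.47236 − 0.27008 ≈ 0.2023.

0.2023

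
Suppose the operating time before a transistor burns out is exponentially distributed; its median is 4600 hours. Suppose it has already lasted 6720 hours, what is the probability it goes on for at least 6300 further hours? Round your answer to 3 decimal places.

0.387

For an exponential, median = ln(2)/λ, so λ = ln 2 / 4600 = 0.000150684 per hour.
The exponential is memoryless, so the remaining time is again Exp(λ): the condition X > 6720 is irrelevant.
P(X > 6300) = e^(−0.94931) ≈ 0.387.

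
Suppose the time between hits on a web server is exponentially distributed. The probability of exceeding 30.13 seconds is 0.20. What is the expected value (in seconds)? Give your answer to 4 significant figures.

18.72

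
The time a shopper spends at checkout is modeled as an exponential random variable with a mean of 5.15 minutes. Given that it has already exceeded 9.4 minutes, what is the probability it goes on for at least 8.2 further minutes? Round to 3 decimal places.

The rate is λ = 1/5.15 = 0.194175 per minute.
The exponential is memoryless, so the remaining time is again Exp(λ): the condition X > 9.4 is irrelevant.
P(X > 8.2) = e^(−1.5922) ≈ 0.203.

0.203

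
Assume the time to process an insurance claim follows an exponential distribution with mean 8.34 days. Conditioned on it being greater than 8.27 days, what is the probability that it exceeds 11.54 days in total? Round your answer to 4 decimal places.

The rate is λ = 1/8.34 = 0.119904 per day.
By the memoryless property, P(X > 8.27+3.27 | X > 8.27) = P(X > 3.27).
P(X > 3.27) = e^(−0.39209) ≈ 0.6756.

0.6756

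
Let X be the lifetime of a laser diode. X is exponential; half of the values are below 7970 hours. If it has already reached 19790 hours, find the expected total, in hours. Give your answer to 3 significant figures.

31300

For an exponential, median = ln(2)/λ, so λ = ln 2 / 7970 = 0.0000869695 per hour.
By memorylessness, E[X | X > 19790] = 19790 + 1/λ = 19790 + 11498.3 = 31288.3 hours.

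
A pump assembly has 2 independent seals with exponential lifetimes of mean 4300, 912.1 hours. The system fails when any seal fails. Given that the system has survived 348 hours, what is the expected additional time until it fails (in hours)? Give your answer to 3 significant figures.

First-failure rate Σλ = 1/4300 + 1/912.1 = 0.00132893.
By memorylessness the expected residual is 1/Σλ = 752.486 hours, regardless of the 348 already elapsed.

752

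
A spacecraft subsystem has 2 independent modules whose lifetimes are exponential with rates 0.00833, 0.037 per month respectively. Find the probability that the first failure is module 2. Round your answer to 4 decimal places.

0.8162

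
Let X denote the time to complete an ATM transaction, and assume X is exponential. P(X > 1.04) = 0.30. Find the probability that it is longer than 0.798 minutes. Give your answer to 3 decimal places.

0.397

e^(−λ·1.04) = 0.30 ⇒ λ = −ln(0.30)/1.04 = 1.15767.
P(X > 0.798) = e^(−1.15767·0.798) = e^(−0.92382) ≈ 0.397.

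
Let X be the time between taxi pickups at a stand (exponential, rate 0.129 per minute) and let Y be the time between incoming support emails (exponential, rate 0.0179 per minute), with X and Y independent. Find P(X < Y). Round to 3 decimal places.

0.878

λ_1 = 0.129, λ_2 = 0.0179.
For independent exponentials, P(X < Y) = λ_1/(λ_1+λ_2) = 0.129/0.1469 ≈ 0.878.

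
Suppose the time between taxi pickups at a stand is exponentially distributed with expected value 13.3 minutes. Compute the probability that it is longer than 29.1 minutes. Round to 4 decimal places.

The rate is λ = 1/13.3 = 0.075188 per minute.
P(X > 29.1) = e^(−λ·29.1) = e^(−2.188) ≈ 0.1121.

0.1121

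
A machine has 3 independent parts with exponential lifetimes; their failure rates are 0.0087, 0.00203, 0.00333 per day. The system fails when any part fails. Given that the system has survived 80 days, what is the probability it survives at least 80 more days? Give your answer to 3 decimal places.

Time to first failure ~ Exp(Σλ) with Σλ = 0.01406.
By memorylessness, P(T > 80+80 | T > 80) = P(T > 80) = e^(−0.01406·80) ≈ 0.325.

0.325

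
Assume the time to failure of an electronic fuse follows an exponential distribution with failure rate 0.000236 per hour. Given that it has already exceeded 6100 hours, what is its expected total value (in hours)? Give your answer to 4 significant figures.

By memorylessness, E[X | X > 6100] = 6100 + 1/λ = 6100 + 4237.29 = 10337.3 hours.

10340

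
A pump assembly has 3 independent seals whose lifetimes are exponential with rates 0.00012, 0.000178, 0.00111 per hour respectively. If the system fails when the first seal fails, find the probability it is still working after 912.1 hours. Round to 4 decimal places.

0.2769

The time to first failure is exponential with rate Σλ = 0.00012 + 0.000178 + 0.00111 = 0.001408.
P(min > 912.1) = e^(−0.001408·912.1) = e^(−1.2842) ≈ 0.2769.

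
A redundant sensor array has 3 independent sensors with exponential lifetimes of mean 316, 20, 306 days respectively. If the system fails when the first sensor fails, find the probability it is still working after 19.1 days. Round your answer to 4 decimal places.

The first failure time is exponential with rate Σλ_i = 1/316 + 1/20 + 1/306 = 0.0564325 per day.
P(min > 19.1) = e^(−0.0564325·19.1) = e^(−1.0779) ≈ 0.3403.

0.3403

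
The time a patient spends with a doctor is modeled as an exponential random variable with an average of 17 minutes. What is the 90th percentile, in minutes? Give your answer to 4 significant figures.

39.14

The rate is λ = 1/17 = 0.0588235 per minute.
Set 1 − e^(−λt) = 0.9, so t = −ln(0.1)/λ = 2.3026/0.0588235 ≈ 39.1439 minutes.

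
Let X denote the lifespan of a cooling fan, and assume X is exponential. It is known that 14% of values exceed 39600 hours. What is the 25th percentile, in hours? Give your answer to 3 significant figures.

e^(−λ·39600) = 0.14 ⇒ λ = −ln(0.14)/39600 = 0.0000496493.
25th percentile: 1 − e^(−λt) = 0.25, t = −ln(0.75)/λ = 5794.28 hours.

5790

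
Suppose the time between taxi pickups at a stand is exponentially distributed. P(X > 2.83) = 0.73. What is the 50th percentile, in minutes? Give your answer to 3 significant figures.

6.23

e^(−λ·2.83) = 0.73 ⇒ λ = −ln(0.73)/2.83 = 0.111205.
50th percentile: 1 − e^(−λt) = 0.5, t = −ln(0.5)/λ = 6.23305 minutes.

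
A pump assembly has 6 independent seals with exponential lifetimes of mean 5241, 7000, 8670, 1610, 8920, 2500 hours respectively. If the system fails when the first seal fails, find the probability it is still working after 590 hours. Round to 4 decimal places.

0.3932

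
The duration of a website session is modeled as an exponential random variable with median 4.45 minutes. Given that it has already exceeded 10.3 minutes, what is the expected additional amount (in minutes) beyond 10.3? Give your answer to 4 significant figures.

6.420

For an exponential, median = ln(2)/λ, so λ = ln 2 / 4.45 = 0.155763 per minute.
By memorylessness, the remaining amount past any threshold is again Exp(λ) with mean 1/λ = 6.41999 minutes.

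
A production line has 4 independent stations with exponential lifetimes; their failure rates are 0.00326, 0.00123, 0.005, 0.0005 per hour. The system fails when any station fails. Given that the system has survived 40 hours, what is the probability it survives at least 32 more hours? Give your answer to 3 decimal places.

0.726

Time to first failure ~ Exp(Σλ) with Σλ = 0.00999.
By memorylessness, P(T > 40+32 | T > 40) = P(T > 32) = e^(−0.00999·32) ≈ 0.726.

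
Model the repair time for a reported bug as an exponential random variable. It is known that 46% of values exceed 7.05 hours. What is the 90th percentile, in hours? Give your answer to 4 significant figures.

20.90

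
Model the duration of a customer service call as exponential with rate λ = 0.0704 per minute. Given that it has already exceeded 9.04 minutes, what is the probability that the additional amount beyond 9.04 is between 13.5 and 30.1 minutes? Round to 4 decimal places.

0.2664

Memoryless: the residual past 9.04 is again Exp(λ).
P(13.5 < residual < 30.1) = e^(−λ·13.5) − e^(−λ·30.1) = 0.38659 − 0.12015 ≈ 0.2664.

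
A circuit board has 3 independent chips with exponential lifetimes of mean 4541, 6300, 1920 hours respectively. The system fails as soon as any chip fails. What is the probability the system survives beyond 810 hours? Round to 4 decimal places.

The first failure time is exponential with rate Σλ_i = 1/4541 + 1/6300 + 1/1920 = 0.000899779 per hour.
P(min > 810) = e^(−0.000899779·810) = e^(−0.72882) ≈ 0.4825.

0.4825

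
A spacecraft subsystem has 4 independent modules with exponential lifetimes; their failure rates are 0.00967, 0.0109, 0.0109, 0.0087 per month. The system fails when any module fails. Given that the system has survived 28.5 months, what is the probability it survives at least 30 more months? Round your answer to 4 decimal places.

0.2997

Time to first failure ~ Exp(Σλ) with Σλ = 0.04017.
By memorylessness, P(T > 28.5+30 | T > 28.5) = P(T > 30) = e^(−0.04017·30) ≈ 0.2997.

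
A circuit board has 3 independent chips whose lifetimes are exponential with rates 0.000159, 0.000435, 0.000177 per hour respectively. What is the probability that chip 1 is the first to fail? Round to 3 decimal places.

0.206

The time to first failure is exponential with rate Σλ = 0.000159 + 0.000435 + 0.000177 = 0.000771.
P(chip 1 first) = λ_1/Σλ = 0.000159/0.000771 ≈ 0.206.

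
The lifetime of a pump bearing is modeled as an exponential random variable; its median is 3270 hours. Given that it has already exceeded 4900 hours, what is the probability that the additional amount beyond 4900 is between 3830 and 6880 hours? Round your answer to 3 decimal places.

For an exponential, median = ln(2)/λ, so λ = ln 2 / 3270 = 0.000211972 per hour.
Memoryless: the residual past 4900 is again Exp(λ).
P(3830 < residual < 6880) = e^(−λ·3830) − e^(−λ·6880) = 0.44404 − 0.23262 ≈ 0.211.

0.211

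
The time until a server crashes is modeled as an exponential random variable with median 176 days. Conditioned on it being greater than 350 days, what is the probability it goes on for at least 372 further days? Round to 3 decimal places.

0.231

For an exponential, median = ln(2)/λ, so λ = ln 2 / 176 = 0.00393834 per day.
By the memoryless property, P(X > 350+372 | X > 350) = P(X > 372).
P(X > 372) = e^(−1.4651) ≈ 0.231.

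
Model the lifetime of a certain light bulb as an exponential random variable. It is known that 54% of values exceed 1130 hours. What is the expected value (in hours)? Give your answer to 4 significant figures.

1834

e^(−λ·1130) = 0.54 ⇒ λ = −ln(0.54)/1130 = 0.000545297.
Mean = 1/λ = 1833.86 hours.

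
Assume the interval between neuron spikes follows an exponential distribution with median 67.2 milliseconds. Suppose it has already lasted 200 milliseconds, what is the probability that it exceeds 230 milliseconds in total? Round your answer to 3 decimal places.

For an exponential, median = ln(2)/λ, so λ = ln 2 / 67.2 = 0.0103147 per millisecond.
The exponential is memoryless, so the remaining time is again Exp(λ): the condition X > 200 is irrelevant.
P(X > 30) = e^(−0.30944) ≈ 0.734.

0.734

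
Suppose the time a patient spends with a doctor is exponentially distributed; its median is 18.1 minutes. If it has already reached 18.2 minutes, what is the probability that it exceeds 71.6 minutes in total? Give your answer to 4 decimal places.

0.1294

For an exponential, median = ln(2)/λ, so λ = ln 2 / 18.1 = 0.0382954 per minute.
P(X > s+t | X > s) = e^(−λ(s+t))/e^(−λs) = e^(−λt), independent of s = 18.2.
P(X > 53.4) = e^(−2.045) ≈ 0.1294.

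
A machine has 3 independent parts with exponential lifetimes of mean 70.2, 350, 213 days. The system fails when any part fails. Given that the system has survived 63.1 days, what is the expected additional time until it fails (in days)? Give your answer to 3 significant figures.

45.9

First-failure rate Σλ = 1/70.2 + 1/350 + 1/213 = 0.021797.
By memorylessness the expected residual is 1/Σλ = 45.8779 days, regardless of the 63.1 already elapsed.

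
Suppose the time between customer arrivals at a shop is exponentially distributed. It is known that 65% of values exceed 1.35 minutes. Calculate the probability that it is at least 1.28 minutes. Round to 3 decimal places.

0.665

e^(−λ·1.35) = 0.65 ⇒ λ = −ln(0.65)/1.35 = 0.319098.
P(X > 1.28) = e^(−0.319098·1.28) = e^(−0.40845) ≈ 0.665.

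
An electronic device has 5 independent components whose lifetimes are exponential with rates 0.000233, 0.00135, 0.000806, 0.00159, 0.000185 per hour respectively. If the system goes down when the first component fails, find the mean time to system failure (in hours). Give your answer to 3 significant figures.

240

The time to first failure is exponential with rate Σλ = 0.000233 + 0.00135 + 0.000806 + 0.00159 + 0.000185 = 0.004164.
E[min] = 1/Σλ = 1/0.004164 = 240.154 hours.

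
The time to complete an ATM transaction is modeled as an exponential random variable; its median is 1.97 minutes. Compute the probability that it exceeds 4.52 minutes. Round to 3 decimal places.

For an exponential, median = ln(2)/λ, so λ = ln 2 / 1.97 = 0.351851 per minute.
P(X > 4.52) = e^(−λ·4.52) = e^(−1.5904) ≈ 0.204.

0.204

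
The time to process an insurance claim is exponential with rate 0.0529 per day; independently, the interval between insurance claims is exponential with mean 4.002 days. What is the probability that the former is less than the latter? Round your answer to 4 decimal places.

λ_1 = 0.0529, λ_2 = 1/4.002 = 0.249875.
For independent exponentials, P(the former < the latter) = λ_1/(λ_1+λ_2) = 0.0529/0.302775 ≈ 0.1747.

0.1747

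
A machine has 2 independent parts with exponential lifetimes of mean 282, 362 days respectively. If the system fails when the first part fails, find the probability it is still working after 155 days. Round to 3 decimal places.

The first failure time is exponential with rate Σλ_i = 1/282 + 1/362 = 0.00630853 per day.
P(min > 155) = e^(−0.00630853·155) = e^(−0.97782) ≈ 0.376.

0.376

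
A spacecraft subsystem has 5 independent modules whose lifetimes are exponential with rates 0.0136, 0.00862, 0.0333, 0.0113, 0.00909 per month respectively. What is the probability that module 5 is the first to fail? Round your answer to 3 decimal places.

0.120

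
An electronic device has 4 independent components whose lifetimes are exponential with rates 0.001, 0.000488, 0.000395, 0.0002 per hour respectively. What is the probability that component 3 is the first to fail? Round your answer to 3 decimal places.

The time to first failure is exponential with rate Σλ = 0.001 + 0.000488 + 0.000395 + 0.0002 = 0.002083.
P(component 3 first) = λ_3/Σλ = 0.000395/0.002083 ≈ 0.190.

0.190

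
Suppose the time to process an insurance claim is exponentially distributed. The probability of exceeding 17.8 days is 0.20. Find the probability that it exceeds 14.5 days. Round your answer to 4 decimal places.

0.2695

e^(−λ·17.8) = 0.20 ⇒ λ = −ln(0.20)/17.8 = 0.0904179.
P(X > 14.5) = e^(−0.0904179·14.5) = e^(−1.3111) ≈ 0.2695.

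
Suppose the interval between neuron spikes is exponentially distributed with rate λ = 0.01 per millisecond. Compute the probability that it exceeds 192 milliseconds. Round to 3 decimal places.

0.147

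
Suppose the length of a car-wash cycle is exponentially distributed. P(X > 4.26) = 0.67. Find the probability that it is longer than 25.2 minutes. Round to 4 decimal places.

e^(−λ·4.26) = 0.67 ⇒ λ = −ln(0.67)/4.26 = 0.0940088.
P(X > 25.2) = e^(−0.0940088·25.2) = e^(−2.369) ≈ 0.0936.

0.0936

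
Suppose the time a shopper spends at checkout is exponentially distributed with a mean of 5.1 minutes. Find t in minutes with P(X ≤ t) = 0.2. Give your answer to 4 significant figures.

The rate is λ = 1/5.1 = 0.196078 per minute.
Set 1 − e^(−λt) = 0.2, so t = −ln(0.8)/λ = 0.22314/0.196078 ≈ 1.13803 minutes.

1.138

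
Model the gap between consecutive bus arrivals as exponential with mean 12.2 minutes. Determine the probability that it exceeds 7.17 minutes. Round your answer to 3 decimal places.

The rate is λ = 1/12.2 = 0.0819672 per minute.
P(X > 7.17) = e^(−λ·7.17) = e^(−0.5877) ≈ 0.556.

0.556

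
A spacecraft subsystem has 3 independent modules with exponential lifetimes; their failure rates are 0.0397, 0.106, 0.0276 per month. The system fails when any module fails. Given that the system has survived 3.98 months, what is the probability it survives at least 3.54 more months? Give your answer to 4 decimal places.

Time to first failure ~ Exp(Σλ) with Σλ = 0.1733.
By memorylessness, P(T > 3.98+3.54 | T > 3.98) = P(T > 3.54) = e^(−0.1733·3.54) ≈ 0.5415.

0.5415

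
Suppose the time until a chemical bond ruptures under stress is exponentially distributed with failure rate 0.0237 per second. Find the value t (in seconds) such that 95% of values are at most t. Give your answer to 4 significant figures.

Set 1 − e^(−λt) = 0.95, so t = −ln(0.05)/λ = 2.9957/0.0237 ≈ 126.402 seconds.

126.4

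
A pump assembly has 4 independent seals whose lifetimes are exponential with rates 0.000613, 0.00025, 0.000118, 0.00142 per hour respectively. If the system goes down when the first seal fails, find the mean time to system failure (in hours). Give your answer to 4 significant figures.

The time to first failure is exponential with rate Σλ = 0.000613 + 0.00025 + 0.000118 + 0.00142 = 0.002401.
E[min] = 1/Σλ = 1/0.002401 = 416.493 hours.

416.5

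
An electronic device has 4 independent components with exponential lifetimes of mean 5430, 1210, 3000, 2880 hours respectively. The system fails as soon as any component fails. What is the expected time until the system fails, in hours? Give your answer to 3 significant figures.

The first failure time is exponential with rate Σλ_i = 1/5430 + 1/1210 + 1/3000 + 1/2880 = 0.00169116 per hour.
E[min] = 1/Σλ = 1/0.00169116 = 591.309 hours.

591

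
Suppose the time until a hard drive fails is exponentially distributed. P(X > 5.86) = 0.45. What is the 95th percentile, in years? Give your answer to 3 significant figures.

22.0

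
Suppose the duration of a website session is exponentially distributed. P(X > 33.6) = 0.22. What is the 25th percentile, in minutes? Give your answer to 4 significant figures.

6.384

e^(−λ·33.6) = 0.22 ⇒ λ = −ln(0.22)/33.6 = 0.0450633.
25th percentile: 1 − e^(−λt) = 0.25, t = −ln(0.75)/λ = 6.38395 minutes.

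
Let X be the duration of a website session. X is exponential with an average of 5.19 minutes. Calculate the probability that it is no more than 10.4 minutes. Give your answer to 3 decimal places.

0.865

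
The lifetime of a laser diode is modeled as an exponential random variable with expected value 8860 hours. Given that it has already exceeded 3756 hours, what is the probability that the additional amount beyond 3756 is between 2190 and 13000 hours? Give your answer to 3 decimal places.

0.550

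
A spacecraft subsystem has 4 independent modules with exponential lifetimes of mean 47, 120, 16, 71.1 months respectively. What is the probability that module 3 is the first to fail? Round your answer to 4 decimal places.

0.5887

Rates: λ_i = 1/mean_i → 0.0212766, 0.00833333, 0.0625, 0.0140647; Σλ = 0.106175.
P(module 3 first) = λ_3/Σλ = 0.0625/0.106175 ≈ 0.5887.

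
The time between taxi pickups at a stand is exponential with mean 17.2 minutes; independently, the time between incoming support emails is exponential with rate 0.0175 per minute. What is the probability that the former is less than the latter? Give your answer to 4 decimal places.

0.7686

λ_1 = 1/17.2 = 0.0581395, λ_2 = 0.0175.
For independent exponentials, P(the former < the latter) = λ_1/(λ_1+λ_2) = 0.0581395/0.0756395 ≈ 0.7686.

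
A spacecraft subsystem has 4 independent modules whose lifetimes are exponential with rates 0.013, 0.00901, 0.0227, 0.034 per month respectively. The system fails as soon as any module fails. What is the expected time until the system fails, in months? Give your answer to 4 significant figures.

The time to first failure is exponential with rate Σλ = 0.013 + 0.00901 + 0.0227 + 0.034 = 0.07871.
E[min] = 1/Σλ = 1/0.07871 = 12.7049 months.

12.70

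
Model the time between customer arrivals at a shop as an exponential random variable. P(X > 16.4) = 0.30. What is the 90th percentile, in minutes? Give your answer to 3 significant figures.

31.4

e^(−λ·16.4) = 0.30 ⇒ λ = −ln(0.30)/16.4 = 0.073413.
90th percentile: 1 − e^(−λt) = 0.9, t = −ln(0.1)/λ = 31.3648 minutes.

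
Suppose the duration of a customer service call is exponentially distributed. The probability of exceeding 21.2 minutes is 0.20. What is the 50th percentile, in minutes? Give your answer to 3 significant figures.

e^(−λ·21.2) = 0.20 ⇒ λ = −ln(0.20)/21.2 = 0.0759169.
50th percentile: 1 − e^(−λt) = 0.5, t = −ln(0.5)/λ = 9.13034 minutes.

9.13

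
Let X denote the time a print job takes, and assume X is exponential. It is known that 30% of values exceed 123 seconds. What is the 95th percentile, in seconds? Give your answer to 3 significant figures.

e^(−λ·123) = 0.30 ⇒ λ = −ln(0.30)/123 = 0.0097884.
95th percentile: 1 − e^(−λt) = 0.95, t = −ln(0.05)/λ = 306.049 seconds.

306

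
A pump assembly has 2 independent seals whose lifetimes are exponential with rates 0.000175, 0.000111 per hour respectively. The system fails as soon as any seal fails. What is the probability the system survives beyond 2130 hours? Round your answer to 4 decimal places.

The time to first failure is exponential with rate Σλ = 0.000175 + 0.000111 = 0.000286.
P(min > 2130) = e^(−0.000286·2130) = e^(−0.60918) ≈ 0.5438.

0.5438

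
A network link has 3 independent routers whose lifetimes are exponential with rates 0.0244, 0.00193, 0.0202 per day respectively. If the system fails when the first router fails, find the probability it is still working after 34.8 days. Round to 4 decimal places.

0.1980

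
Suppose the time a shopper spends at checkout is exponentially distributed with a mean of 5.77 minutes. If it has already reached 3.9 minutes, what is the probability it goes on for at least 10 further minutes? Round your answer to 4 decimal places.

The rate is λ = 1/5.77 = 0.17331 per minute.
P(X > s+t | X > s) = e^(−λ(s+t))/e^(−λs) = e^(−λt), independent of s = 3.9.
P(X > 10) = e^(−1.7331) ≈ 0.1767.

0.1767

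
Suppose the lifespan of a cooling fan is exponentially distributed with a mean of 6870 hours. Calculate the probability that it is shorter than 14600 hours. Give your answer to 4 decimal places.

0.8806

The rate is λ = 1/6870 = 0.00014556 per hour.
P(X ≤ 14600) = 1 − e^(−λ·14600) = 1 − e^(−2.1252) ≈ 0.8806.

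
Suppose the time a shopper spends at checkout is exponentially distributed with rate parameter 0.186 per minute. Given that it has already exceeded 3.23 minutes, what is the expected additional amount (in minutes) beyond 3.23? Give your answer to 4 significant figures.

By memorylessness, the remaining amount past any threshold is again Exp(λ) with mean 1/λ = 5.37634 minutes.

5.376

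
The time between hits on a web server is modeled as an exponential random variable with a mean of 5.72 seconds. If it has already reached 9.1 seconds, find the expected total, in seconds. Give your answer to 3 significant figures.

The rate is λ = 1/5.72 = 0.174825 per second.
By memorylessness, E[X | X > 9.1] = 9.1 + 1/λ = 9.1 + 5.72 = 14.82 seconds.

14.8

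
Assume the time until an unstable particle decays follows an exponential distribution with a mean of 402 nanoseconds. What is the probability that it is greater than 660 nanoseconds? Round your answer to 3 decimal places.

The rate is λ = 1/402 = 0.00248756 per nanosecond.
P(X > 660) = e^(−λ·660) = e^(−1.6418) ≈ 0.194.

0.194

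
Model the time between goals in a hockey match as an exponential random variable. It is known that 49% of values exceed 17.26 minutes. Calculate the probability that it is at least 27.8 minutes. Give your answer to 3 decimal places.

0.317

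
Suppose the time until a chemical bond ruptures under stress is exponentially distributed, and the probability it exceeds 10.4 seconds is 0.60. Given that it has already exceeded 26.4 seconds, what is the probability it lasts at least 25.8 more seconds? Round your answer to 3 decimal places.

0.282

From e^(−λ·10.4) = 0.60, λ = −ln(0.60)/10.4 = 0.0491178.
Memoryless: P(X > 26.4+25.8 | X > 26.4) = P(X > 25.8) = e^(−0.0491178·25.8) ≈ 0.282.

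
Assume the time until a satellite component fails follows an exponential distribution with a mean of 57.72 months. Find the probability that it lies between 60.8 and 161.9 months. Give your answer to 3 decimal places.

The rate is λ = 1/57.72 = 0.017325 per month.
P(60.8 < X < 161.9) = e^(−λ·60.8) − e^(−λ·161.9) = 0.34876 − 0.06051 ≈ 0.288.

0.288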